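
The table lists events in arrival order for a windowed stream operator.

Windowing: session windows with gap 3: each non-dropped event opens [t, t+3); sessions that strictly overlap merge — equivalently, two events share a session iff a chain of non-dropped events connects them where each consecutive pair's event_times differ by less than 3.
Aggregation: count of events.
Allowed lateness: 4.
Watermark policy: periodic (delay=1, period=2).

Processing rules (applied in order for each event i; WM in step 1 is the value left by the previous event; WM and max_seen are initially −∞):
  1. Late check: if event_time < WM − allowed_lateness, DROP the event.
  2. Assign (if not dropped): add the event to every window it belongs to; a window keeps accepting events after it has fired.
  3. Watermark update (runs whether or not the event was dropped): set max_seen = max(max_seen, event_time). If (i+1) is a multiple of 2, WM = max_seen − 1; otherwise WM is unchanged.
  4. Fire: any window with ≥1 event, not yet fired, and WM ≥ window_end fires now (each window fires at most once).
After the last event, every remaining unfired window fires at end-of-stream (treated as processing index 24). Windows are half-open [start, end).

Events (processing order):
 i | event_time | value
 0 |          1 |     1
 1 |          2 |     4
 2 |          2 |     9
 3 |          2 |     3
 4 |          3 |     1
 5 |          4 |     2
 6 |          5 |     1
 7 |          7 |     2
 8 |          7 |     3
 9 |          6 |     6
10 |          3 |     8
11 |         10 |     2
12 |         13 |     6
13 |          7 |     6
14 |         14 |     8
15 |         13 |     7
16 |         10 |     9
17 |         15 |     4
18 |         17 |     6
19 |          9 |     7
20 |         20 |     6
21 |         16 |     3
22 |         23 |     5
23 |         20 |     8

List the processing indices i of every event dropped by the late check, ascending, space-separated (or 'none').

19

i=0 t=1 v=1: → [1,4); WM=−∞
i=1 t=2 v=4: → [1,5); WM=1
i=2 t=2 v=9: → [1,5); WM=1
i=3 t=2 v=3: → [1,5); WM=1
i=4 t=3 v=1: → [1,6); WM=1
i=5 t=4 v=2: → [1,7); WM=3
i=6 t=5 v=1: → [1,8); WM=3
i=7 t=7 v=2: → [1,10); WM=6
i=8 t=7 v=3: → [1,10); WM=6
i=9 t=6 v=6: → [1,10); WM=6
i=10 t=3 v=8: → [1,10); WM=6
i=11 t=10 v=2: → [10,13); WM=9
i=12 t=13 v=6: → [13,16); WM=9
i=13 t=7 v=6: → [1,10); WM=12
i=14 t=14 v=8: → [13,17); WM=12
i=15 t=13 v=7: → [13,17); WM=13
i=16 t=10 v=9: → [10,13); WM=13
i=17 t=15 v=4: → [13,18); WM=14
i=18 t=17 v=6: → [13,20); WM=14
i=19 t=9 v=7: DROP (t<14-4); WM=16
i=20 t=20 v=6: → [20,23); WM=16
i=21 t=16 v=3: → [13,20); WM=19
i=22 t=23 v=5: → [23,26); WM=19
i=23 t=20 v=8: → [20,23); WM=22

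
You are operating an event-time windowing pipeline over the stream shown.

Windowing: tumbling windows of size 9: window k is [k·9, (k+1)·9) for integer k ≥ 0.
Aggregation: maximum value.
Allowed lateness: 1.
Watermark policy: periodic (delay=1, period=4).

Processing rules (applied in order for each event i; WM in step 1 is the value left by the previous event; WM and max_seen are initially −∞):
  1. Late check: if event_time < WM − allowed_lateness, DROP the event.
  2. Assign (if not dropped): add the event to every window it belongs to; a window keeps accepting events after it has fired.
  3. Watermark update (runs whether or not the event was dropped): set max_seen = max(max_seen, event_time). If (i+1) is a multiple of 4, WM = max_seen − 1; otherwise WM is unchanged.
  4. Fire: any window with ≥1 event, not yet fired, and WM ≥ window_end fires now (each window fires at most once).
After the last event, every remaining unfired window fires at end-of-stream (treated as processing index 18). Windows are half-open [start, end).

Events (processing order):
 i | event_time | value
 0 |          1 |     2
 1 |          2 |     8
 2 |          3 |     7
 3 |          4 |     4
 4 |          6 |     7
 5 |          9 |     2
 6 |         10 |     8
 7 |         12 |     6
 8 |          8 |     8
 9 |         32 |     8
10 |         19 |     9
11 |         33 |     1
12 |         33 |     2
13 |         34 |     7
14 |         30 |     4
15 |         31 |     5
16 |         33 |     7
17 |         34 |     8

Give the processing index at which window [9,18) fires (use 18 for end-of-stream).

11

i=0 t=1 v=2: → [0,9); WM=−∞
i=1 t=2 v=8: → [0,9); WM=−∞
i=2 t=3 v=7: → [0,9); WM=−∞
i=3 t=4 v=4: → [0,9); WM=3
i=4 t=6 v=7: → [0,9); WM=3
i=5 t=9 v=2: → [9,18); WM=3
i=6 t=10 v=8: → [9,18); WM=3
i=7 t=12 v=6: → [9,18); WM=11; [0,9) fires=8
i=8 t=8 v=8: DROP (t<11-1); WM=11
i=9 t=32 v=8: → [27,36); WM=11
i=10 t=19 v=9: → [18,27); WM=11
i=11 t=33 v=1: → [27,36); WM=32; [9,18) fires=8 [18,27) fires=9
i=12 t=33 v=2: → [27,36); WM=32
i=13 t=34 v=7: → [27,36); WM=32
i=14 t=30 v=4: DROP (t<32-1); WM=32
i=15 t=31 v=5: → [27,36); WM=33
i=16 t=33 v=7: → [27,36); WM=33
i=17 t=34 v=8: → [27,36); WM=33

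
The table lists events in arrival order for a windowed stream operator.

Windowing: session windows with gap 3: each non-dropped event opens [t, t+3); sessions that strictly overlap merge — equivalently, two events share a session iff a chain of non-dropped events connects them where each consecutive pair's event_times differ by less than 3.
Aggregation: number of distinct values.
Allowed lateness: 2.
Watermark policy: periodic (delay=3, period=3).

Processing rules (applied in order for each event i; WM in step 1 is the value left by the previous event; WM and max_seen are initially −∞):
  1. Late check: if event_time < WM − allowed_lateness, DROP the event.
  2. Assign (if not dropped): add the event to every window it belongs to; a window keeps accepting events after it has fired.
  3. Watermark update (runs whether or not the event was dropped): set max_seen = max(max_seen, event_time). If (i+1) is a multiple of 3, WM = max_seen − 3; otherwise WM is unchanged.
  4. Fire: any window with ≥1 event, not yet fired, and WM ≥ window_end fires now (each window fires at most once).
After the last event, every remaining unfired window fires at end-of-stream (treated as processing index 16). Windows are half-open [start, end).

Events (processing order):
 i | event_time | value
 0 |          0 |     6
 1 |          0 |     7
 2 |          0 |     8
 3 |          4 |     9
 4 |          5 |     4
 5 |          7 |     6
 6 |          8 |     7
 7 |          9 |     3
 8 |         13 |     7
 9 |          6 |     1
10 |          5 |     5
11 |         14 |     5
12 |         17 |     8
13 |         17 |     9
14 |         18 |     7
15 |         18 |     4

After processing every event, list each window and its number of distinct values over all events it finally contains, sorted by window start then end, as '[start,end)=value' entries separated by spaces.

i=0 t=0 v=6: → [0,3); WM=−∞
i=1 t=0 v=7: → [0,3); WM=−∞
i=2 t=0 v=8: → [0,3); WM=-3
i=3 t=4 v=9: → [4,7); WM=-3
i=4 t=5 v=4: → [4,8); WM=-3
i=5 t=7 v=6: → [4,10); WM=4
i=6 t=8 v=7: → [4,11); WM=4
i=7 t=9 v=3: → [4,12); WM=4
i=8 t=13 v=7: → [13,16); WM=10
i=9 t=6 v=1: DROP (t<10-2); WM=10
i=10 t=5 v=5: DROP (t<10-2); WM=10
i=11 t=14 v=5: → [13,17); WM=11
i=12 t=17 v=8: → [17,20); WM=11
i=13 t=17 v=9: → [17,20); WM=11
i=14 t=18 v=7: → [17,21); WM=15
i=15 t=18 v=4: → [17,21); WM=15

[0,3)=3 [4,12)=5 [13,17)=2 [17,21)=4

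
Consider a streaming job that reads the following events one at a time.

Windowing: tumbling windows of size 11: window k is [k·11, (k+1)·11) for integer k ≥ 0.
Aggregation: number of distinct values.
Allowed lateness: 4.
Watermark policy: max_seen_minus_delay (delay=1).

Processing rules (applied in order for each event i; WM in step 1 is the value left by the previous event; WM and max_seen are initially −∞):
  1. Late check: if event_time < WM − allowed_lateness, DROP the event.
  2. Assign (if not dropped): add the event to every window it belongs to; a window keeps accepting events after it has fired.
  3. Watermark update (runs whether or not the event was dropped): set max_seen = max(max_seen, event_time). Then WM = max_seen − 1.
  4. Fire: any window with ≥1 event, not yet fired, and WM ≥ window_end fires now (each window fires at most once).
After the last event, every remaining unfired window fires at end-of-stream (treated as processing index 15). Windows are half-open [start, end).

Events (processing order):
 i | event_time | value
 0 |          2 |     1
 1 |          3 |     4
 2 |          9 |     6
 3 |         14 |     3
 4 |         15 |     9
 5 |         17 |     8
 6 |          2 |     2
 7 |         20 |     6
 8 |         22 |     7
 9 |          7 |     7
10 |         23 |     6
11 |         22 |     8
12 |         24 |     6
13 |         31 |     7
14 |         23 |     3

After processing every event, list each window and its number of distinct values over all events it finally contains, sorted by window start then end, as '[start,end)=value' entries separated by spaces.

[0,11)=3 [11,22)=4 [22,33)=3

i=0 t=2 v=1: → [0,11); WM=1
i=1 t=3 v=4: → [0,11); WM=2
i=2 t=9 v=6: → [0,11); WM=8
i=3 t=14 v=3: → [11,22); WM=13; [0,11) fires=3
i=4 t=15 v=9: → [11,22); WM=14
i=5 t=17 v=8: → [11,22); WM=16
i=6 t=2 v=2: DROP (t<16-4); WM=16
i=7 t=20 v=6: → [11,22); WM=19
i=8 t=22 v=7: → [22,33); WM=21
i=9 t=7 v=7: DROP (t<21-4); WM=21
i=10 t=23 v=6: → [22,33); WM=22; [11,22) fires=4
i=11 t=22 v=8: → [22,33); WM=22
i=12 t=24 v=6: → [22,33); WM=23
i=13 t=31 v=7: → [22,33); WM=30
i=14 t=23 v=3: DROP (t<30-4); WM=30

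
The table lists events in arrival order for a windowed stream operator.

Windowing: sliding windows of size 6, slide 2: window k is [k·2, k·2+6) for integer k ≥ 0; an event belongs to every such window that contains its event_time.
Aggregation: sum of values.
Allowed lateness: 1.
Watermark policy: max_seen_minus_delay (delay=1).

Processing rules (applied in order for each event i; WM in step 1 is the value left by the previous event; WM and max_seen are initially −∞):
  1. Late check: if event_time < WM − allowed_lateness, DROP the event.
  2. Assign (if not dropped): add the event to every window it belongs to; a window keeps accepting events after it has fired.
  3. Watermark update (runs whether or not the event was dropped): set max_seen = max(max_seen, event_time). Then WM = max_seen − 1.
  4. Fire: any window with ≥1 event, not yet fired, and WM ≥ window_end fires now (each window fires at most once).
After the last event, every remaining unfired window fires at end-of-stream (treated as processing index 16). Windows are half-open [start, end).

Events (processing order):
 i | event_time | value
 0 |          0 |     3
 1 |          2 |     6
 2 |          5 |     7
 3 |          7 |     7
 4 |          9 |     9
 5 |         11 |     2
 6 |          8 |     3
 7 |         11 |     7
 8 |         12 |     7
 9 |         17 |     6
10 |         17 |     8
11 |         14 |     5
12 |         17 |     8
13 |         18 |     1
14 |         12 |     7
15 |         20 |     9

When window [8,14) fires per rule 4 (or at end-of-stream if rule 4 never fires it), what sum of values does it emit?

i=0 t=0 v=3: → [0,6); WM=-1
i=1 t=2 v=6: → [2,8),[0,6); WM=1
i=2 t=5 v=7: → [4,10),[2,8),[0,6); WM=4
i=3 t=7 v=7: → [6,12),[4,10),[2,8); WM=6; [0,6) fires=16
i=4 t=9 v=9: → [8,14),[6,12),[4,10); WM=8; [2,8) fires=20
i=5 t=11 v=2: → [10,16),[8,14),[6,12); WM=10; [4,10) fires=23
i=6 t=8 v=3: DROP (t<10-1); WM=10
i=7 t=11 v=7: → [10,16),[8,14),[6,12); WM=10
i=8 t=12 v=7: → [12,18),[10,16),[8,14); WM=11
i=9 t=17 v=6: → [16,22),[14,20),[12,18); WM=16; [6,12) fires=25 [8,14) fires=25 [10,16) fires=16
i=10 t=17 v=8: → [16,22),[14,20),[12,18); WM=16
i=11 t=14 v=5: DROP (t<16-1); WM=16
i=12 t=17 v=8: → [16,22),[14,20),[12,18); WM=16
i=13 t=18 v=1: → [18,24),[16,22),[14,20); WM=17
i=14 t=12 v=7: DROP (t<17-1); WM=17
i=15 t=20 v=9: → [20,26),[18,24),[16,22); WM=19; [12,18) fires=29

25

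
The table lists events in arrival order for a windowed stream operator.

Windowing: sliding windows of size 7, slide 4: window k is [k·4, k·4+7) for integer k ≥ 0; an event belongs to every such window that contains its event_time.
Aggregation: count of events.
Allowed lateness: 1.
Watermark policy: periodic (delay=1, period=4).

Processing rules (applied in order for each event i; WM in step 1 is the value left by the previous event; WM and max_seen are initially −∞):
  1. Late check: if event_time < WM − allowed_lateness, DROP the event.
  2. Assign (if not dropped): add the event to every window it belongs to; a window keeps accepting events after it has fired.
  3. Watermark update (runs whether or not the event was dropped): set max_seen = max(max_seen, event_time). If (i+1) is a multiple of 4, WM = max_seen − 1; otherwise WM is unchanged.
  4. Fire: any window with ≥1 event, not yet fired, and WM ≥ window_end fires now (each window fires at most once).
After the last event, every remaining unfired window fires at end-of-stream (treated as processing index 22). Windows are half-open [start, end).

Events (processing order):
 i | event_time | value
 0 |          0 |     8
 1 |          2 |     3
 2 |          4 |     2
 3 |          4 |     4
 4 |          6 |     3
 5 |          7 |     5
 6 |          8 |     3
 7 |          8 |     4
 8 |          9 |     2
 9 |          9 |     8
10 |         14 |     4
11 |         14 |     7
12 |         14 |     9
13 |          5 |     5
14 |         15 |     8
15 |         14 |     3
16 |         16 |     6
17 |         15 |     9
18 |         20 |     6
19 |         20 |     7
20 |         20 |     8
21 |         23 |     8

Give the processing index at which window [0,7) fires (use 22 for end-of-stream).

7

i=0 t=0 v=8: → [0,7); WM=−∞
i=1 t=2 v=3: → [0,7); WM=−∞
i=2 t=4 v=2: → [4,11),[0,7); WM=−∞
i=3 t=4 v=4: → [4,11),[0,7); WM=3
i=4 t=6 v=3: → [4,11),[0,7); WM=3
i=5 t=7 v=5: → [4,11); WM=3
i=6 t=8 v=3: → [8,15),[4,11); WM=3
i=7 t=8 v=4: → [8,15),[4,11); WM=7; [0,7) fires=5
i=8 t=9 v=2: → [8,15),[4,11); WM=7
i=9 t=9 v=8: → [8,15),[4,11); WM=7
i=10 t=14 v=4: → [12,19),[8,15); WM=7
i=11 t=14 v=7: → [12,19),[8,15); WM=13; [4,11) fires=8
i=12 t=14 v=9: → [12,19),[8,15); WM=13
i=13 t=5 v=5: DROP (t<13-1); WM=13
i=14 t=15 v=8: → [12,19); WM=13
i=15 t=14 v=3: → [12,19),[8,15); WM=14
i=16 t=16 v=6: → [16,23),[12,19); WM=14
i=17 t=15 v=9: → [12,19); WM=14
i=18 t=20 v=6: → [20,27),[16,23); WM=14
i=19 t=20 v=7: → [20,27),[16,23); WM=19; [8,15) fires=8 [12,19) fires=7
i=20 t=20 v=8: → [20,27),[16,23); WM=19
i=21 t=23 v=8: → [20,27); WM=19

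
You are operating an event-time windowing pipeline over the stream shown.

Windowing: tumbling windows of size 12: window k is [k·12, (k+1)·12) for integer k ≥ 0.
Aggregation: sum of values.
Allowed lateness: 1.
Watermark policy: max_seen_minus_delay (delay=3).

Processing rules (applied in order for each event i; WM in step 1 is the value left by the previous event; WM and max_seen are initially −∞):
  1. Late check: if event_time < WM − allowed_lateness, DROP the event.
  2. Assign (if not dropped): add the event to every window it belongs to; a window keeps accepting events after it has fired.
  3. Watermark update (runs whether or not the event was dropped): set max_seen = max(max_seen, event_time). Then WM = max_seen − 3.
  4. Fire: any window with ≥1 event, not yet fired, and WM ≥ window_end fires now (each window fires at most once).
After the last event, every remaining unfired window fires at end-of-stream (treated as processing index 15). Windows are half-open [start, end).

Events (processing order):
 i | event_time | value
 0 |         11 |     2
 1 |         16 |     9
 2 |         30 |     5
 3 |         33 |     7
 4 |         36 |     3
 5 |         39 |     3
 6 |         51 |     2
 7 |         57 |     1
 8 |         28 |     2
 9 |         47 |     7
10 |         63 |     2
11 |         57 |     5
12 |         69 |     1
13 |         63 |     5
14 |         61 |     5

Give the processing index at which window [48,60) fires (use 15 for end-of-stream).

10

i=0 t=11 v=2: → [0,12); WM=8
i=1 t=16 v=9: → [12,24); WM=13; [0,12) fires=2
i=2 t=30 v=5: → [24,36); WM=27; [12,24) fires=9
i=3 t=33 v=7: → [24,36); WM=30
i=4 t=36 v=3: → [36,48); WM=33
i=5 t=39 v=3: → [36,48); WM=36; [24,36) fires=12
i=6 t=51 v=2: → [48,60); WM=48; [36,48) fires=6
i=7 t=57 v=1: → [48,60); WM=54
i=8 t=28 v=2: DROP (t<54-1); WM=54
i=9 t=47 v=7: DROP (t<54-1); WM=54
i=10 t=63 v=2: → [60,72); WM=60; [48,60) fires=3
i=11 t=57 v=5: DROP (t<60-1); WM=60
i=12 t=69 v=1: → [60,72); WM=66
i=13 t=63 v=5: DROP (t<66-1); WM=66
i=14 t=61 v=5: DROP (t<66-1); WM=66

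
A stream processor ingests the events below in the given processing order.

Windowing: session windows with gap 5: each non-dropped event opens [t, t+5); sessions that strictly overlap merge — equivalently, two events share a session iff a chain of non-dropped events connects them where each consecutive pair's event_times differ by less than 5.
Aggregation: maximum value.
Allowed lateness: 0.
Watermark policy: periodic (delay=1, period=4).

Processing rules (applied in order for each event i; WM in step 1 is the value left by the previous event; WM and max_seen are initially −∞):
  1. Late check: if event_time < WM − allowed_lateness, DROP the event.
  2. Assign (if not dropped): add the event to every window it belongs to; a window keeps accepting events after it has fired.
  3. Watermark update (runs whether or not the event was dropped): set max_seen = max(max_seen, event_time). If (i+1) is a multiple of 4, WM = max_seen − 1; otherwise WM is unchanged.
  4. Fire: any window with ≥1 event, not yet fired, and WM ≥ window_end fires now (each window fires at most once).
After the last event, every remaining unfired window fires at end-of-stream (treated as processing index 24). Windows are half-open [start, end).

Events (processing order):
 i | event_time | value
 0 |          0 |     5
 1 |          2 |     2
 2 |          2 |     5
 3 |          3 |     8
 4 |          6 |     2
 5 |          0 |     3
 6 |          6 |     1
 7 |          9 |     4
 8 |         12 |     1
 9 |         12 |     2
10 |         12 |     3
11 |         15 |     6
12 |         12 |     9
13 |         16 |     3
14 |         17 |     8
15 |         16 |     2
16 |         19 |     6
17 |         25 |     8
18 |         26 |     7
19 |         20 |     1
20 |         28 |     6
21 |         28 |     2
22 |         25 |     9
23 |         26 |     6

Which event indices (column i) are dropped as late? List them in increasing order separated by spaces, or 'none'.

i=0 t=0 v=5: → [0,5); WM=−∞
i=1 t=2 v=2: → [0,7); WM=−∞
i=2 t=2 v=5: → [0,7); WM=−∞
i=3 t=3 v=8: → [0,8); WM=2
i=4 t=6 v=2: → [0,11); WM=2
i=5 t=0 v=3: DROP (t<2-0); WM=2
i=6 t=6 v=1: → [0,11); WM=2
i=7 t=9 v=4: → [0,14); WM=8
i=8 t=12 v=1: → [0,17); WM=8
i=9 t=12 v=2: → [0,17); WM=8
i=10 t=12 v=3: → [0,17); WM=8
i=11 t=15 v=6: → [0,20); WM=14
i=12 t=12 v=9: DROP (t<14-0); WM=14
i=13 t=16 v=3: → [0,21); WM=14
i=14 t=17 v=8: → [0,22); WM=14
i=15 t=16 v=2: → [0,22); WM=16
i=16 t=19 v=6: → [0,24); WM=16
i=17 t=25 v=8: → [25,30); WM=16
i=18 t=26 v=7: → [25,31); WM=16
i=19 t=20 v=1: → [0,25); WM=25
i=20 t=28 v=6: → [25,33); WM=25
i=21 t=28 v=2: → [25,33); WM=25
i=22 t=25 v=9: → [25,33); WM=25
i=23 t=26 v=6: → [25,33); WM=27

5 12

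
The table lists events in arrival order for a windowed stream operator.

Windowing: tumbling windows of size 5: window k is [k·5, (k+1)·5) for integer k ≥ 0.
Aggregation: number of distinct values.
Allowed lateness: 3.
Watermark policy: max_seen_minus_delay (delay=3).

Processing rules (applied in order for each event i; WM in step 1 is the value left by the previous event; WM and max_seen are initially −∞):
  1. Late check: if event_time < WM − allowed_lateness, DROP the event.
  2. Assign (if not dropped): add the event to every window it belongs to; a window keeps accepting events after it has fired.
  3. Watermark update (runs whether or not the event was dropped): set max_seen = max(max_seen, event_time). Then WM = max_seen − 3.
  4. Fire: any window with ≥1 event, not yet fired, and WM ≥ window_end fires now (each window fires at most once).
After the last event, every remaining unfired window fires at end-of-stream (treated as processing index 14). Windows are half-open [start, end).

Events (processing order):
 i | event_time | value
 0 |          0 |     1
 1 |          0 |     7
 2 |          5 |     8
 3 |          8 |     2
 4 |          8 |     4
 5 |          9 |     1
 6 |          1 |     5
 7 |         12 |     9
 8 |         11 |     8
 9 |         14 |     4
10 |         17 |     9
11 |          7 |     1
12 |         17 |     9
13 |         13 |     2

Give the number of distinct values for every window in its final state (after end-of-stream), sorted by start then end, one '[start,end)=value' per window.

i=0 t=0 v=1: → [0,5); WM=-3
i=1 t=0 v=7: → [0,5); WM=-3
i=2 t=5 v=8: → [5,10); WM=2
i=3 t=8 v=2: → [5,10); WM=5; [0,5) fires=2
i=4 t=8 v=4: → [5,10); WM=5
i=5 t=9 v=1: → [5,10); WM=6
i=6 t=1 v=5: DROP (t<6-3); WM=6
i=7 t=12 v=9: → [10,15); WM=9
i=8 t=11 v=8: → [10,15); WM=9
i=9 t=14 v=4: → [10,15); WM=11; [5,10) fires=4
i=10 t=17 v=9: → [15,20); WM=14
i=11 t=7 v=1: DROP (t<14-3); WM=14
i=12 t=17 v=9: → [15,20); WM=14
i=13 t=13 v=2: → [10,15); WM=14

[0,5)=2 [5,10)=4 [10,15)=4 [15,20)=1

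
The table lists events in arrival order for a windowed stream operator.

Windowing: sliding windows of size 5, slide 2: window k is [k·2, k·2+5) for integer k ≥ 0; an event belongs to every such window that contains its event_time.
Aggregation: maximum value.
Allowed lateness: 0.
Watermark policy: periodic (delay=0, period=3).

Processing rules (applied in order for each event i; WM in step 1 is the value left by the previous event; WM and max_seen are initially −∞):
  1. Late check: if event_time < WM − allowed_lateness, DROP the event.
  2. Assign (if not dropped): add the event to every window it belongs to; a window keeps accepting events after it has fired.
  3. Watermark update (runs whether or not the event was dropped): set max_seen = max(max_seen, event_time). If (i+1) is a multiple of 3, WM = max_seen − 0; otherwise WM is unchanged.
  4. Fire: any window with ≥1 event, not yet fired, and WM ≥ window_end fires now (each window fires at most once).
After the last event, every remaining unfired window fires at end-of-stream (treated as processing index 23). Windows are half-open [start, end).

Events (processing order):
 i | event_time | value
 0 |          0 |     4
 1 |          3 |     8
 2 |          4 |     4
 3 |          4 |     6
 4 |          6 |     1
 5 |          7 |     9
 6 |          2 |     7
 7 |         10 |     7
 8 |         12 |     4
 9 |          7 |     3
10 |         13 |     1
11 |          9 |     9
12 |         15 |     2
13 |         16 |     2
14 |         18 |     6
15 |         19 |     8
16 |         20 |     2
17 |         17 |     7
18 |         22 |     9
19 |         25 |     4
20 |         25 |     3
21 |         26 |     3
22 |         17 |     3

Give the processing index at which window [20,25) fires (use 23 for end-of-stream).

20

i=0 t=0 v=4: → [0,5); WM=−∞
i=1 t=3 v=8: → [2,7),[0,5); WM=−∞
i=2 t=4 v=4: → [4,9),[2,7),[0,5); WM=4
i=3 t=4 v=6: → [4,9),[2,7),[0,5); WM=4
i=4 t=6 v=1: → [6,11),[4,9),[2,7); WM=4
i=5 t=7 v=9: → [6,11),[4,9); WM=7; [0,5) fires=8 [2,7) fires=8
i=6 t=2 v=7: DROP (t<7-0); WM=7
i=7 t=10 v=7: → [10,15),[8,13),[6,11); WM=7
i=8 t=12 v=4: → [12,17),[10,15),[8,13); WM=12; [4,9) fires=9 [6,11) fires=9
i=9 t=7 v=3: DROP (t<12-0); WM=12
i=10 t=13 v=1: → [12,17),[10,15); WM=12
i=11 t=9 v=9: DROP (t<12-0); WM=13; [8,13) fires=7
i=12 t=15 v=2: → [14,19),[12,17); WM=13
i=13 t=16 v=2: → [16,21),[14,19),[12,17); WM=13
i=14 t=18 v=6: → [18,23),[16,21),[14,19); WM=18; [10,15) fires=7 [12,17) fires=4
i=15 t=19 v=8: → [18,23),[16,21); WM=18
i=16 t=20 v=2: → [20,25),[18,23),[16,21); WM=18
i=17 t=17 v=7: DROP (t<18-0); WM=20; [14,19) fires=6
i=18 t=22 v=9: → [22,27),[20,25),[18,23); WM=20
i=19 t=25 v=4: → [24,29),[22,27); WM=20
i=20 t=25 v=3: → [24,29),[22,27); WM=25; [16,21) fires=8 [18,23) fires=9 [20,25) fires=9
i=21 t=26 v=3: → [26,31),[24,29),[22,27); WM=25
i=22 t=17 v=3: DROP (t<25-0); WM=25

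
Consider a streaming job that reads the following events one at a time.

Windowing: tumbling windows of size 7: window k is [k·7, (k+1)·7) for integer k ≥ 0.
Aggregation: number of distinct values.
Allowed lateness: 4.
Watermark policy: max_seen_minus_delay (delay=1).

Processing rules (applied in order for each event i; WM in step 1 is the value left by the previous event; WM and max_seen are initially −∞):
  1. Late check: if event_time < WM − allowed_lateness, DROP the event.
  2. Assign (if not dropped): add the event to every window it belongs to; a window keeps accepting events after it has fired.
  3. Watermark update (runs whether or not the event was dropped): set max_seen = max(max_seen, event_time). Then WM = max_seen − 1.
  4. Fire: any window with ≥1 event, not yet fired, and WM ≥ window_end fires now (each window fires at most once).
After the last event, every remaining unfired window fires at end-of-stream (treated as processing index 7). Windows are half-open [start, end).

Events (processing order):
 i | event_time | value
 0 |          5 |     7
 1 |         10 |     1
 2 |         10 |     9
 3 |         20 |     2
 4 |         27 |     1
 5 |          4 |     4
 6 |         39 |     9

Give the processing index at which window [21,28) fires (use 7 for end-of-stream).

6

i=0 t=5 v=7: → [0,7); WM=4
i=1 t=10 v=1: → [7,14); WM=9; [0,7) fires=1
i=2 t=10 v=9: → [7,14); WM=9
i=3 t=20 v=2: → [14,21); WM=19; [7,14) fires=2
i=4 t=27 v=1: → [21,28); WM=26; [14,21) fires=1
i=5 t=4 v=4: DROP (t<26-4); WM=26
i=6 t=39 v=9: → [35,42); WM=38; [21,28) fires=1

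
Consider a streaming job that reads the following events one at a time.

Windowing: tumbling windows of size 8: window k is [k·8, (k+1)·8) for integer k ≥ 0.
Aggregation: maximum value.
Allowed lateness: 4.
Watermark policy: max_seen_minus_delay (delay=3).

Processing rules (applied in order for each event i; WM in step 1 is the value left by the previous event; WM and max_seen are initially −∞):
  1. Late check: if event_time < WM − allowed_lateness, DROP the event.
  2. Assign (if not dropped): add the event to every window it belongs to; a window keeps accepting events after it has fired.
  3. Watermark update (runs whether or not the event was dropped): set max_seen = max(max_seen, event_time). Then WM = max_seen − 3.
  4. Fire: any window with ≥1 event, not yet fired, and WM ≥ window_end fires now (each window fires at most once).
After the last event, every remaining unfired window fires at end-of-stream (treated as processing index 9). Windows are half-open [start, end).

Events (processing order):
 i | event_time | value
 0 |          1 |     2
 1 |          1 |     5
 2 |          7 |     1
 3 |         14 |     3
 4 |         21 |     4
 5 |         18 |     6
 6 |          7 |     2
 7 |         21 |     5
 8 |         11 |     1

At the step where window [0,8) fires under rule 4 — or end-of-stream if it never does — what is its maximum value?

5

i=0 t=1 v=2: → [0,8); WM=-2
i=1 t=1 v=5: → [0,8); WM=-2
i=2 t=7 v=1: → [0,8); WM=4
i=3 t=14 v=3: → [8,16); WM=11; [0,8) fires=5
i=4 t=21 v=4: → [16,24); WM=18; [8,16) fires=3
i=5 t=18 v=6: → [16,24); WM=18
i=6 t=7 v=2: DROP (t<18-4); WM=18
i=7 t=21 v=5: → [16,24); WM=18
i=8 t=11 v=1: DROP (t<18-4); WM=18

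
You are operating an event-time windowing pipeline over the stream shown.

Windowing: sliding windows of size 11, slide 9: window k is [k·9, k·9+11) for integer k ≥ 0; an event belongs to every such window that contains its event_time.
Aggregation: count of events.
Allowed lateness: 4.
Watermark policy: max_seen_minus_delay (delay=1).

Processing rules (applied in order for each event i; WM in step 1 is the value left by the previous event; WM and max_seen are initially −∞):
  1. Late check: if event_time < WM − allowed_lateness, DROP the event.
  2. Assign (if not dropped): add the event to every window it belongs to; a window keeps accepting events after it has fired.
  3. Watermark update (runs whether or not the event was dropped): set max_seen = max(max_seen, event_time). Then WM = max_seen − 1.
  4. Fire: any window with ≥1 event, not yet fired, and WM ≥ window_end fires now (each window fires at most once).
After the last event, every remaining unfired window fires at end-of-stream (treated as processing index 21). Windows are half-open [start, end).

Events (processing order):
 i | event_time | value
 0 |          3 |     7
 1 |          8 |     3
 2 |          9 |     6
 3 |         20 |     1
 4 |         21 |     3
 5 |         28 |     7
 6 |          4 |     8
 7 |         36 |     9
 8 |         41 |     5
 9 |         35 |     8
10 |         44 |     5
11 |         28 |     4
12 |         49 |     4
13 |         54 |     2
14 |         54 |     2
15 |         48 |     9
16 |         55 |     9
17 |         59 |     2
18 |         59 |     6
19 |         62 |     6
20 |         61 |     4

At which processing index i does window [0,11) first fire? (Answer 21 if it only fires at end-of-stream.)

i=0 t=3 v=7: → [0,11); WM=2
i=1 t=8 v=3: → [0,11); WM=7
i=2 t=9 v=6: → [9,20),[0,11); WM=8
i=3 t=20 v=1: → [18,29); WM=19; [0,11) fires=3
i=4 t=21 v=3: → [18,29); WM=20; [9,20) fires=1
i=5 t=28 v=7: → [27,38),[18,29); WM=27
i=6 t=4 v=8: DROP (t<27-4); WM=27
i=7 t=36 v=9: → [36,47),[27,38); WM=35; [18,29) fires=3
i=8 t=41 v=5: → [36,47); WM=40; [27,38) fires=2
i=9 t=35 v=8: DROP (t<40-4); WM=40
i=10 t=44 v=5: → [36,47); WM=43
i=11 t=28 v=4: DROP (t<43-4); WM=43
i=12 t=49 v=4: → [45,56); WM=48; [36,47) fires=3
i=13 t=54 v=2: → [54,65),[45,56); WM=53
i=14 t=54 v=2: → [54,65),[45,56); WM=53
i=15 t=48 v=9: DROP (t<53-4); WM=53
i=16 t=55 v=9: → [54,65),[45,56); WM=54
i=17 t=59 v=2: → [54,65); WM=58; [45,56) fires=4
i=18 t=59 v=6: → [54,65); WM=58
i=19 t=62 v=6: → [54,65); WM=61
i=20 t=61 v=4: → [54,65); WM=61

3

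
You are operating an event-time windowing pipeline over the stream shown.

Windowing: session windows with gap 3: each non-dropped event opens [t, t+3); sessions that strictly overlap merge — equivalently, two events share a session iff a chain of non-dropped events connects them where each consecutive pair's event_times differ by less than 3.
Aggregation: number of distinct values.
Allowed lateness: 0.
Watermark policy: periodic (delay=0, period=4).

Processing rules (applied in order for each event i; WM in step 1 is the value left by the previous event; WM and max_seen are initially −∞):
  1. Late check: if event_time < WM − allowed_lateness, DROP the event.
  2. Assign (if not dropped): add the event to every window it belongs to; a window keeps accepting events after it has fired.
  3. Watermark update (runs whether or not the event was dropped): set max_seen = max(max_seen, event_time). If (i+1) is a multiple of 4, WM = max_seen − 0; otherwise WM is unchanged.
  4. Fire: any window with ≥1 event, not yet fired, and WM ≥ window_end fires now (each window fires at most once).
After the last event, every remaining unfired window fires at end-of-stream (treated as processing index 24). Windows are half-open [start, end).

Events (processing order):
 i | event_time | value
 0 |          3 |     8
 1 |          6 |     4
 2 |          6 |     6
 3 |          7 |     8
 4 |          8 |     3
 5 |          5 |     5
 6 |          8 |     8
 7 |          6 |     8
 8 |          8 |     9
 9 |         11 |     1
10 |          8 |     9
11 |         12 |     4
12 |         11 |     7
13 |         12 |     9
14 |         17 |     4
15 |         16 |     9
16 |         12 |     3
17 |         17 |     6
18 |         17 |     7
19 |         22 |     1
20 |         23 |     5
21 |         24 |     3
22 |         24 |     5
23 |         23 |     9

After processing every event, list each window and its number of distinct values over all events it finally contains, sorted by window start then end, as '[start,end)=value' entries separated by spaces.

i=0 t=3 v=8: → [3,6); WM=−∞
i=1 t=6 v=4: → [6,9); WM=−∞
i=2 t=6 v=6: → [6,9); WM=−∞
i=3 t=7 v=8: → [6,10); WM=7
i=4 t=8 v=3: → [6,11); WM=7
i=5 t=5 v=5: DROP (t<7-0); WM=7
i=6 t=8 v=8: → [6,11); WM=7
i=7 t=6 v=8: DROP (t<7-0); WM=8
i=8 t=8 v=9: → [6,11); WM=8
i=9 t=11 v=1: → [11,14); WM=8
i=10 t=8 v=9: → [6,11); WM=8
i=11 t=12 v=4: → [11,15); WM=12
i=12 t=11 v=7: DROP (t<12-0); WM=12
i=13 t=12 v=9: → [11,15); WM=12
i=14 t=17 v=4: → [17,20); WM=12
i=15 t=16 v=9: → [16,20); WM=17
i=16 t=12 v=3: DROP (t<17-0); WM=17
i=17 t=17 v=6: → [16,20); WM=17
i=18 t=17 v=7: → [16,20); WM=17
i=19 t=22 v=1: → [22,25); WM=22
i=20 t=23 v=5: → [22,26); WM=22
i=21 t=24 v=3: → [22,27); WM=22
i=22 t=24 v=5: → [22,27); WM=22
i=23 t=23 v=9: → [22,27); WM=24

[3,6)=1 [6,11)=5 [11,15)=3 [16,20)=4 [22,27)=4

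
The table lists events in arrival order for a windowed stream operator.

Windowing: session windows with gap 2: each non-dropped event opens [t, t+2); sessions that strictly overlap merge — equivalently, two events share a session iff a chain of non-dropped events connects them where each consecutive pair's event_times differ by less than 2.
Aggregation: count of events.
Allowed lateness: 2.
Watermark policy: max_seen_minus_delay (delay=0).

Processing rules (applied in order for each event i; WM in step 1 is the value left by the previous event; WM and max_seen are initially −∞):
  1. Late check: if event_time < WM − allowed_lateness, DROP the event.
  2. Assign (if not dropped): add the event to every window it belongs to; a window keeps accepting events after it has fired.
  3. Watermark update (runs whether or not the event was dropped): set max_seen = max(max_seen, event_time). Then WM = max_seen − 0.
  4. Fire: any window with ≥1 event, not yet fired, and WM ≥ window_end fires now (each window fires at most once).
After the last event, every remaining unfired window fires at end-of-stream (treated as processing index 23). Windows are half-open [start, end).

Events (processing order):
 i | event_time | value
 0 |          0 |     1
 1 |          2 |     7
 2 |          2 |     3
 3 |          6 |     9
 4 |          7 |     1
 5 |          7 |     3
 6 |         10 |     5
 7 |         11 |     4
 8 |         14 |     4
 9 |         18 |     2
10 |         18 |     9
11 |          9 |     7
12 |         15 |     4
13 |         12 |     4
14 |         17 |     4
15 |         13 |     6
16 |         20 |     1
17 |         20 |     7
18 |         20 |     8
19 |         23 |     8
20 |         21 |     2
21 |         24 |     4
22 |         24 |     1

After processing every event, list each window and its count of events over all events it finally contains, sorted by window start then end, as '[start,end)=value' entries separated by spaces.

[0,2)=1 [2,4)=2 [6,9)=3 [10,13)=2 [14,16)=1 [17,20)=3 [20,23)=4 [23,26)=3

i=0 t=0 v=1: → [0,2); WM=0
i=1 t=2 v=7: → [2,4); WM=2
i=2 t=2 v=3: → [2,4); WM=2
i=3 t=6 v=9: → [6,8); WM=6
i=4 t=7 v=1: → [6,9); WM=7
i=5 t=7 v=3: → [6,9); WM=7
i=6 t=10 v=5: → [10,12); WM=10
i=7 t=11 v=4: → [10,13); WM=11
i=8 t=14 v=4: → [14,16); WM=14
i=9 t=18 v=2: → [18,20); WM=18
i=10 t=18 v=9: → [18,20); WM=18
i=11 t=9 v=7: DROP (t<18-2); WM=18
i=12 t=15 v=4: DROP (t<18-2); WM=18
i=13 t=12 v=4: DROP (t<18-2); WM=18
i=14 t=17 v=4: → [17,20); WM=18
i=15 t=13 v=6: DROP (t<18-2); WM=18
i=16 t=20 v=1: → [20,22); WM=20
i=17 t=20 v=7: → [20,22); WM=20
i=18 t=20 v=8: → [20,22); WM=20
i=19 t=23 v=8: → [23,25); WM=23
i=20 t=21 v=2: → [20,23); WM=23
i=21 t=24 v=4: → [23,26); WM=24
i=22 t=24 v=1: → [23,26); WM=24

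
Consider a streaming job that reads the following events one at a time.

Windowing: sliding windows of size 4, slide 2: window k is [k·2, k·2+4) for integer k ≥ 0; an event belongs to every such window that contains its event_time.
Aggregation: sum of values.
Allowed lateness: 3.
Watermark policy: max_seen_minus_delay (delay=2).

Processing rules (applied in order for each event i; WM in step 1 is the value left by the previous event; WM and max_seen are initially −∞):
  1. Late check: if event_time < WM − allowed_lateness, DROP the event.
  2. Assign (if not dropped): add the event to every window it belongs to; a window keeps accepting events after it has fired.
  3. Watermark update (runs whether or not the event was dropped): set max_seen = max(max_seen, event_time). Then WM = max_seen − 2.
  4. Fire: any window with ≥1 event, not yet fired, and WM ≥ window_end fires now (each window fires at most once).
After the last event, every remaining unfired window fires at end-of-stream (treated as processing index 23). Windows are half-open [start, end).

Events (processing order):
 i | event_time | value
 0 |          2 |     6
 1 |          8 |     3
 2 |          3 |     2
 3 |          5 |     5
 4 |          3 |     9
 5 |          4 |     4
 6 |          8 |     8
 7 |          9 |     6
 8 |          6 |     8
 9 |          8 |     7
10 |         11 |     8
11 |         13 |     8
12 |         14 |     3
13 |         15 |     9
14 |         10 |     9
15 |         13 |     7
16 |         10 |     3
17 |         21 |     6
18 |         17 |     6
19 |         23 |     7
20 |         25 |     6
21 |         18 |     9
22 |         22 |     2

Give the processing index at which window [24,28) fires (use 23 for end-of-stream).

23

i=0 t=2 v=6: → [2,6),[0,4); WM=0
i=1 t=8 v=3: → [8,12),[6,10); WM=6; [0,4) fires=6 [2,6) fires=6
i=2 t=3 v=2: → [2,6),[0,4); WM=6
i=3 t=5 v=5: → [4,8),[2,6); WM=6
i=4 t=3 v=9: → [2,6),[0,4); WM=6
i=5 t=4 v=4: → [4,8),[2,6); WM=6
i=6 t=8 v=8: → [8,12),[6,10); WM=6
i=7 t=9 v=6: → [8,12),[6,10); WM=7
i=8 t=6 v=8: → [6,10),[4,8); WM=7
i=9 t=8 v=7: → [8,12),[6,10); WM=7
i=10 t=11 v=8: → [10,14),[8,12); WM=9; [4,8) fires=17
i=11 t=13 v=8: → [12,16),[10,14); WM=11; [6,10) fires=32
i=12 t=14 v=3: → [14,18),[12,16); WM=12; [8,12) fires=32
i=13 t=15 v=9: → [14,18),[12,16); WM=13
i=14 t=10 v=9: → [10,14),[8,12); WM=13
i=15 t=13 v=7: → [12,16),[10,14); WM=13
i=16 t=10 v=3: → [10,14),[8,12); WM=13
i=17 t=21 v=6: → [20,24),[18,22); WM=19; [10,14) fires=35 [12,16) fires=27 [14,18) fires=12
i=18 t=17 v=6: → [16,20),[14,18); WM=19
i=19 t=23 v=7: → [22,26),[20,24); WM=21; [16,20) fires=6
i=20 t=25 v=6: → [24,28),[22,26); WM=23; [18,22) fires=6
i=21 t=18 v=9: DROP (t<23-3); WM=23
i=22 t=22 v=2: → [22,26),[20,24); WM=23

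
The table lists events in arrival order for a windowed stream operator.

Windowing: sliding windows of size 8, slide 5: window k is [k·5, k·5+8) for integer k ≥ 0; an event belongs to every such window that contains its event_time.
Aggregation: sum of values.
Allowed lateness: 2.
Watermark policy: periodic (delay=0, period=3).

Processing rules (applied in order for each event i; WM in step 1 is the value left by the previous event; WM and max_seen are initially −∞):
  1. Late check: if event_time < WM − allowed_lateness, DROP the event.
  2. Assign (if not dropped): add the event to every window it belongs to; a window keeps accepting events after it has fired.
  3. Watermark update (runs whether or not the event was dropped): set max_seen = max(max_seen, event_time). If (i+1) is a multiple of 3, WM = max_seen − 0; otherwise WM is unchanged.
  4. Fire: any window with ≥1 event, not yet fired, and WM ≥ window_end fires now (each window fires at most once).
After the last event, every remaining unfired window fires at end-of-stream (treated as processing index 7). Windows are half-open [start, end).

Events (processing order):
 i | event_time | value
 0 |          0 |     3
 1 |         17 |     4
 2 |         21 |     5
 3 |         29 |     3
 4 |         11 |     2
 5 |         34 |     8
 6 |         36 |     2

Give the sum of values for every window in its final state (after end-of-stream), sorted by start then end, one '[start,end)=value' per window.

[0,8)=3 [10,18)=4 [15,23)=9 [20,28)=5 [25,33)=3 [30,38)=10 [35,43)=2

i=0 t=0 v=3: → [0,8); WM=−∞
i=1 t=17 v=4: → [15,23),[10,18); WM=−∞
i=2 t=21 v=5: → [20,28),[15,23); WM=21; [0,8) fires=3 [10,18) fires=4
i=3 t=29 v=3: → [25,33); WM=21
i=4 t=11 v=2: DROP (t<21-2); WM=21
i=5 t=34 v=8: → [30,38); WM=34; [15,23) fires=9 [20,28) fires=5 [25,33) fires=3
i=6 t=36 v=2: → [35,43),[30,38); WM=34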